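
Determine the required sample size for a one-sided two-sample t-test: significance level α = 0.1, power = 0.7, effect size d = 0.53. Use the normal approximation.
n = 24 per group

Sample size formula (two-sample t-test, normal approximation):
n = 2 · ((z_α + z_β) / d)²

z_α = 1.282 (for α = 0.1, one-sided)
z_β = 0.524 (for power = 0.7)
d = 0.53

n = 2 · ((1.282 + 0.524) / 0.53)²
n = 2 · (3.408)²
n ≈ 23.23
Round up to the next whole number: n = 24 per group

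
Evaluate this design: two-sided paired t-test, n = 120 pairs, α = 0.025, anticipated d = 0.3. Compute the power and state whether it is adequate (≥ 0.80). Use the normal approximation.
Power ≈ 0.85; the study is adequately powered (power ≥ 0.80)

Power calculation (paired t-test, normal approximation):
z_β = d · √n - z_{α/2}
z_β = 0.3 · √120 - 2.241
z_β = 0.3 · 10.954 - 2.241
z_β = 1.045

Power = Φ(z_β) = Φ(1.045) ≈ 0.852

Effect size d = 0.3 is small by Cohen's convention (0.2/0.5/0.8).

Threshold: power ≥ 0.80 is conventionally adequate.
Power ≈ 0.85 → the study is adequately powered (power ≥ 0.80).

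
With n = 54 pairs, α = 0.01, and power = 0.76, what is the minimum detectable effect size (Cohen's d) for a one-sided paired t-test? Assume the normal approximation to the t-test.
d ≈ 0.41

Minimum detectable effect (paired t-test, normal approximation):
d = (z_α + z_β) / √n
d = (2.326 + 0.706) / √54
d = 3.033 / 7.348
d ≈ 0.41

By Cohen's convention (0.2 small / 0.5 medium / 0.8 large): small effect.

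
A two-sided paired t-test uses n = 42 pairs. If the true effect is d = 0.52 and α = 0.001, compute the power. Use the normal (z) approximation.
Power ≈ 0.53

Power calculation (paired t-test, normal approximation):
z_β = d · √n - z_{α/2}
z_β = 0.52 · √42 - 3.291
z_β = 0.52 · 6.481 - 3.291
z_β = 0.079

Power = Φ(z_β) = Φ(0.079) ≈ 0.532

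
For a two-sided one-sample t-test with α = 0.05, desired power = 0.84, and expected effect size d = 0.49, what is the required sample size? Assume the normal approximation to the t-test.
n = 37

Sample size formula (one-sample t-test, normal approximation):
n = ((z_{α/2} + z_β) / d)²

z_{α/2} = 1.960 (for α = 0.05, two-sided)
z_β = 0.994 (for power = 0.84)
d = 0.49

n = ((1.960 + 0.994) / 0.49)²
n = (6.029)²
n ≈ 36.35
Round up to the next whole number: n = 37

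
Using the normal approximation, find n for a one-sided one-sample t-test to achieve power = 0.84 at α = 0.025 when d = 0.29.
n = 104

Sample size formula (one-sample t-test, normal approximation):
n = ((z_α + z_β) / d)²

z_α = 1.960 (for α = 0.025, one-sided)
z_β = 0.994 (for power = 0.84)
d = 0.29

n = ((1.960 + 0.994) / 0.29)²
n = (10.186)²
n ≈ 103.75
Round up to the next whole number: n = 104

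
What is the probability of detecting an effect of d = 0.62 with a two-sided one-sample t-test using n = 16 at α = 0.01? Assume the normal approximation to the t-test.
Power ≈ 0.46

Power calculation (one-sample t-test, normal approximation):
z_β = d · √n - z_{α/2}
z_β = 0.62 · √16 - 2.576
z_β = 0.62 · 4.000 - 2.576
z_β = -0.096

Power = Φ(z_β) = Φ(-0.096) ≈ 0.462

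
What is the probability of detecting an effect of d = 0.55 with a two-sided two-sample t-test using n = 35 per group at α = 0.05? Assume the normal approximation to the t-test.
Power ≈ 0.63

Power calculation (two-sample t-test, normal approximation):
z_β = d · √(n/2) - z_{α/2}
z_β = 0.55 · √(35/2) - 1.960
z_β = 0.55 · 4.183 - 1.960
z_β = 0.341

Power = Φ(z_β) = Φ(0.341) ≈ 0.633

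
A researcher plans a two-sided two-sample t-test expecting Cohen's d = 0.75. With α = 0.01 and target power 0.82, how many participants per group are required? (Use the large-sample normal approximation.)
n = 44 per group

Sample size formula (two-sample t-test, normal approximation):
n = 2 · ((z_{α/2} + z_β) / d)²

z_{α/2} = 2.576 (for α = 0.01, two-sided)
z_β = 0.915 (for power = 0.82)
d = 0.75

n = 2 · ((2.576 + 0.915) / 0.75)²
n = 2 · (4.655)²
n ≈ 43.34
Round up to the next whole number: n = 44 per group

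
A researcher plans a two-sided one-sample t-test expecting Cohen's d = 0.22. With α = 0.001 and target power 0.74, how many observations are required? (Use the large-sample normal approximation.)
n = 320

Sample size formula (one-sample t-test, normal approximation):
n = ((z_{α/2} + z_β) / d)²

z_{α/2} = 3.291 (for α = 0.001, two-sided)
z_β = 0.643 (for power = 0.74)
d = 0.22

n = ((3.291 + 0.643) / 0.22)²
n = (17.882)²
n ≈ 319.77
Round up to the next whole number: n = 320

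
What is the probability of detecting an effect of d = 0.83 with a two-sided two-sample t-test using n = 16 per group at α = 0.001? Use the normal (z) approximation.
Power ≈ 0.17

Power calculation (two-sample t-test, normal approximation):
z_β = d · √(n/2) - z_{α/2}
z_β = 0.83 · √(16/2) - 3.291
z_β = 0.83 · 2.828 - 3.291
z_β = -0.943

Power = Φ(z_β) = Φ(-0.943) ≈ 0.173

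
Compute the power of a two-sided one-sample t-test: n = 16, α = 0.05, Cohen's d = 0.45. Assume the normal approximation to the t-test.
Power ≈ 0.44

Power calculation (one-sample t-test, normal approximation):
z_β = d · √n - z_{α/2}
z_β = 0.45 · √16 - 1.960
z_β = 0.45 · 4.000 - 1.960
z_β = -0.160

Power = Φ(z_β) = Φ(-0.160) ≈ 0.436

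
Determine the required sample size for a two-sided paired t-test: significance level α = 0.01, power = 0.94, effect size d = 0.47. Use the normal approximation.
n = 78 pairs

Sample size formula (paired t-test, normal approximation):
n = ((z_{α/2} + z_β) / d)²

z_{α/2} = 2.576 (for α = 0.01, two-sided)
z_β = 1.555 (for power = 0.94)
d = 0.47

n = ((2.576 + 1.555) / 0.47)²
n = (8.789)²
n ≈ 77.25
Round up to the next whole number: n = 78 pairs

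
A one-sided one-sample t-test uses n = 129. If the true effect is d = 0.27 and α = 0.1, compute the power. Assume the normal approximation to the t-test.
Power ≈ 0.96

Power calculation (one-sample t-test, normal approximation):
z_β = d · √n - z_α
z_β = 0.27 · √129 - 1.282
z_β = 0.27 · 11.358 - 1.282
z_β = 1.785

Power = Φ(z_β) = Φ(1.785) ≈ 0.963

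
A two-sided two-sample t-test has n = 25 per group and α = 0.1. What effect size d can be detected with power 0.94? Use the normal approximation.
d ≈ 0.90

Minimum detectable effect (two-sample t-test, normal approximation):
d = (z_{α/2} + z_β) / √(n/2)
d = (1.645 + 1.555) / √(25/2)
d = 3.200 / 3.536
d ≈ 0.90

By Cohen's convention (0.2 small / 0.5 medium / 0.8 large): large effect.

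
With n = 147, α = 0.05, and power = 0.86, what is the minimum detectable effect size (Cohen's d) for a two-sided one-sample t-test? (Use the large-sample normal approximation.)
d ≈ 0.25

Minimum detectable effect (one-sample t-test, normal approximation):
d = (z_{α/2} + z_β) / √n
d = (1.960 + 1.080) / √147
d = 3.040 / 12.124
d ≈ 0.25

By Cohen's convention (0.2 small / 0.5 medium / 0.8 large): small effect.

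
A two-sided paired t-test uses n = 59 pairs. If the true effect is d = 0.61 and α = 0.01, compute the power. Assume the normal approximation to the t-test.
Power ≈ 0.98

Power calculation (paired t-test, normal approximation):
z_β = d · √n - z_{α/2}
z_β = 0.61 · √59 - 2.576
z_β = 0.61 · 7.681 - 2.576
z_β = 2.110

Power = Φ(z_β) = Φ(2.110) ≈ 0.983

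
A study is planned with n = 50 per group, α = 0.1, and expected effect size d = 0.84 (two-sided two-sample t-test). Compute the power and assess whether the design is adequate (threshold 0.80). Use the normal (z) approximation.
Power ≈ 0.99; the study is adequately powered (power ≥ 0.80)

Power calculation (two-sample t-test, normal approximation):
z_β = d · √(n/2) - z_{α/2}
z_β = 0.84 · √(50/2) - 1.645
z_β = 0.84 · 5.000 - 1.645
z_β = 2.555

Power = Φ(z_β) = Φ(2.555) ≈ 0.995

Effect size d = 0.84 is large by Cohen's convention (0.2/0.5/0.8).

Threshold: power ≥ 0.80 is conventionally adequate.
Power ≈ 0.99 → the study is adequately powered (power ≥ 0.80).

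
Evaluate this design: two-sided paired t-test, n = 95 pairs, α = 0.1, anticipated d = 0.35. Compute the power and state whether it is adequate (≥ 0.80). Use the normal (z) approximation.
Power ≈ 0.96; the study is adequately powered (power ≥ 0.80)

Power calculation (paired t-test, normal approximation):
z_β = d · √n - z_{α/2}
z_β = 0.35 · √95 - 1.645
z_β = 0.35 · 9.747 - 1.645
z_β = 1.767

Power = Φ(z_β) = Φ(1.767) ≈ 0.961

Effect size d = 0.35 is small by Cohen's convention (0.2/0.5/0.8).

Threshold: power ≥ 0.80 is conventionally adequate.
Power ≈ 0.96 → the study is adequately powered (power ≥ 0.80).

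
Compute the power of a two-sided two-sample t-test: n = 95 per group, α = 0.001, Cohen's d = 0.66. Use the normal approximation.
Power ≈ 0.90

Power calculation (two-sample t-test, normal approximation):
z_β = d · √(n/2) - z_{α/2}
z_β = 0.66 · √(95/2) - 3.291
z_β = 0.66 · 6.892 - 3.291
z_β = 1.258

Power = Φ(z_β) = Φ(1.258) ≈ 0.896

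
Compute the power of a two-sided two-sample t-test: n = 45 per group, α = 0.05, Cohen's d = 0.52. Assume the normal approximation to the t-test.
Power ≈ 0.69

Power calculation (two-sample t-test, normal approximation):
z_β = d · √(n/2) - z_{α/2}
z_β = 0.52 · √(45/2) - 1.960
z_β = 0.52 · 4.743 - 1.960
z_β = 0.507

Power = Φ(z_β) = Φ(0.507) ≈ 0.694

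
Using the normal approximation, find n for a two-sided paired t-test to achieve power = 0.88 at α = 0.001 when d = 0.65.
n = 48 pairs

Sample size formula (paired t-test, normal approximation):
n = ((z_{α/2} + z_β) / d)²

z_{α/2} = 3.291 (for α = 0.001, two-sided)
z_β = 1.175 (for power = 0.88)
d = 0.65

n = ((3.291 + 1.175) / 0.65)²
n = (6.871)²
n ≈ 47.21
Round up to the next whole number: n = 48 pairs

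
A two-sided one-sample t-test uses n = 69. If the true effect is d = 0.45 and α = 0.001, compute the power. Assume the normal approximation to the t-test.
Power ≈ 0.67

Power calculation (one-sample t-test, normal approximation):
z_β = d · √n - z_{α/2}
z_β = 0.45 · √69 - 3.291
z_β = 0.45 · 8.307 - 3.291
z_β = 0.447

Power = Φ(z_β) = Φ(0.447) ≈ 0.673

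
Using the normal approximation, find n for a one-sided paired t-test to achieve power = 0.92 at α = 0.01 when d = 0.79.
n = 23 pairs

Sample size formula (paired t-test, normal approximation):
n = ((z_α + z_β) / d)²

z_α = 2.326 (for α = 0.01, one-sided)
z_β = 1.405 (for power = 0.92)
d = 0.79

n = ((2.326 + 1.405) / 0.79)²
n = (4.723)²
n ≈ 22.31
Round up to the next whole number: n = 23 pairs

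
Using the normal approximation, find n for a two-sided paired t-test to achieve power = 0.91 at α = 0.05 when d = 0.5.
n = 44 pairs

Sample size formula (paired t-test, normal approximation):
n = ((z_{α/2} + z_β) / d)²

z_{α/2} = 1.960 (for α = 0.05, two-sided)
z_β = 1.341 (for power = 0.91)
d = 0.5

n = ((1.960 + 1.341) / 0.5)²
n = (6.602)²
n ≈ 43.59
Round up to the next whole number: n = 44 pairs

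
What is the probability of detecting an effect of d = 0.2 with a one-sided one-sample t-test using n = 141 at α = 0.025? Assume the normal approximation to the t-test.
Power ≈ 0.66

Power calculation (one-sample t-test, normal approximation):
z_β = d · √n - z_α
z_β = 0.2 · √141 - 1.960
z_β = 0.2 · 11.874 - 1.960
z_β = 0.415

Power = Φ(z_β) = Φ(0.415) ≈ 0.661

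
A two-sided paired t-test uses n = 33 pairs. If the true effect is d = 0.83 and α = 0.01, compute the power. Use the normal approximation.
Power ≈ 0.99

Power calculation (paired t-test, normal approximation):
z_β = d · √n - z_{α/2}
z_β = 0.83 · √33 - 2.576
z_β = 0.83 · 5.745 - 2.576
z_β = 2.192

Power = Φ(z_β) = Φ(2.192) ≈ 0.986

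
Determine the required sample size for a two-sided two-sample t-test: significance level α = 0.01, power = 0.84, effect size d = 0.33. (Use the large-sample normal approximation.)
n = 235 per group

Sample size formula (two-sample t-test, normal approximation):
n = 2 · ((z_{α/2} + z_β) / d)²

z_{α/2} = 2.576 (for α = 0.01, two-sided)
z_β = 0.994 (for power = 0.84)
d = 0.33

n = 2 · ((2.576 + 0.994) / 0.33)²
n = 2 · (10.818)²
n ≈ 234.06
Round up to the next whole number: n = 235 per group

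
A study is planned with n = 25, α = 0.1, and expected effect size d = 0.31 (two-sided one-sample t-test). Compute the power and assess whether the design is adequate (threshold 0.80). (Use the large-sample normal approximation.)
Power ≈ 0.46; the study is underpowered (power < 0.80)

Power calculation (one-sample t-test, normal approximation):
z_β = d · √n - z_{α/2}
z_β = 0.31 · √25 - 1.645
z_β = 0.31 · 5.000 - 1.645
z_β = -0.095

Power = Φ(z_β) = Φ(-0.095) ≈ 0.462

Effect size d = 0.31 is small by Cohen's convention (0.2/0.5/0.8).

Threshold: power ≥ 0.80 is conventionally adequate.
Power ≈ 0.46 → the study is underpowered (power < 0.80).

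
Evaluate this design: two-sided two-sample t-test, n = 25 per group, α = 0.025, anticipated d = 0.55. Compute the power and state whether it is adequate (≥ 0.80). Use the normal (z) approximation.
Power ≈ 0.38; the study is underpowered (power < 0.80)

Power calculation (two-sample t-test, normal approximation):
z_β = d · √(n/2) - z_{α/2}
z_β = 0.55 · √(25/2) - 2.241
z_β = 0.55 · 3.536 - 2.241
z_β = -0.297

Power = Φ(z_β) = Φ(-0.297) ≈ 0.383

Effect size d = 0.55 is medium by Cohen's convention (0.2/0.5/0.8).

Threshold: power ≥ 0.80 is conventionally adequate.
Power ≈ 0.38 → the study is underpowered (power < 0.80).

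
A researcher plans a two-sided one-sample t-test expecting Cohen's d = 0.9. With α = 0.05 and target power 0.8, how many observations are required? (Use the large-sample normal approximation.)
n = 10

Sample size formula (one-sample t-test, normal approximation):
n = ((z_{α/2} + z_β) / d)²

z_{α/2} = 1.960 (for α = 0.05, two-sided)
z_β = 0.842 (for power = 0.8)
d = 0.9

n = ((1.960 + 0.842) / 0.9)²
n = (3.113)²
n ≈ 9.69
Round up to the next whole number: n = 10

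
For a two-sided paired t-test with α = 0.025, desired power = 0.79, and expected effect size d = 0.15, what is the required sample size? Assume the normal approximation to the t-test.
n = 413 pairs

Sample size formula (paired t-test, normal approximation):
n = ((z_{α/2} + z_β) / d)²

z_{α/2} = 2.241 (for α = 0.025, two-sided)
z_β = 0.806 (for power = 0.79)
d = 0.15

n = ((2.241 + 0.806) / 0.15)²
n = (20.313)²
n ≈ 412.62
Round up to the next whole number: n = 413 pairs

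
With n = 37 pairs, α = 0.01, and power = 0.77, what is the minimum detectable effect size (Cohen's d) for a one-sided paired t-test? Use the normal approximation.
d ≈ 0.50

Minimum detectable effect (paired t-test, normal approximation):
d = (z_α + z_β) / √n
d = (2.326 + 0.739) / √37
d = 3.065 / 6.083
d ≈ 0.50

By Cohen's convention (0.2 small / 0.5 medium / 0.8 large): medium effect.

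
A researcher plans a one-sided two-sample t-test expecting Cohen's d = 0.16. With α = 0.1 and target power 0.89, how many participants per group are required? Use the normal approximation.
n = 492 per group

Sample size formula (two-sample t-test, normal approximation):
n = 2 · ((z_α + z_β) / d)²

z_α = 1.282 (for α = 0.1, one-sided)
z_β = 1.227 (for power = 0.89)
d = 0.16

n = 2 · ((1.282 + 1.227) / 0.16)²
n = 2 · (15.681)²
n ≈ 491.79
Round up to the next whole number: n = 492 per group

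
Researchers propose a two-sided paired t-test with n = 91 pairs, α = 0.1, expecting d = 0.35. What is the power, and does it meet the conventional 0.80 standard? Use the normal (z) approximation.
Power ≈ 0.95; the study is adequately powered (power ≥ 0.80)

Power calculation (paired t-test, normal approximation):
z_β = d · √n - z_{α/2}
z_β = 0.35 · √91 - 1.645
z_β = 0.35 · 9.539 - 1.645
z_β = 1.694

Power = Φ(z_β) = Φ(1.694) ≈ 0.955

Effect size d = 0.35 is small by Cohen's convention (0.2/0.5/0.8).

Threshold: power ≥ 0.80 is conventionally adequate.
Power ≈ 0.95 → the study is adequately powered (power ≥ 0.80).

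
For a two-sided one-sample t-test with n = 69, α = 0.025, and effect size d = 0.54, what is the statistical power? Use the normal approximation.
Power ≈ 0.99

Power calculation (one-sample t-test, normal approximation):
z_β = d · √n - z_{α/2}
z_β = 0.54 · √69 - 2.241
z_β = 0.54 · 8.307 - 2.241
z_β = 2.244

Power = Φ(z_β) = Φ(2.244) ≈ 0.988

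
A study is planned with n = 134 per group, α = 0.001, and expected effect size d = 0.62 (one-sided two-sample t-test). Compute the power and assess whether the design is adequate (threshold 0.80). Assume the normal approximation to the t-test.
Power ≈ 0.98; the study is adequately powered (power ≥ 0.80)

Power calculation (two-sample t-test, normal approximation):
z_β = d · √(n/2) - z_α
z_β = 0.62 · √(134/2) - 3.090
z_β = 0.62 · 8.185 - 3.090
z_β = 1.985

Power = Φ(z_β) = Φ(1.985) ≈ 0.976

Effect size d = 0.62 is medium by Cohen's convention (0.2/0.5/0.8).

Threshold: power ≥ 0.80 is conventionally adequate.
Power ≈ 0.98 → the study is adequately powered (power ≥ 0.80).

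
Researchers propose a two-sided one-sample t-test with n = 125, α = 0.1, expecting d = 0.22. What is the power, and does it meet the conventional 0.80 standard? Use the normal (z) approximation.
Power ≈ 0.79; the study is underpowered (power < 0.80)

Power calculation (one-sample t-test, normal approximation):
z_β = d · √n - z_{α/2}
z_β = 0.22 · √125 - 1.645
z_β = 0.22 · 11.180 - 1.645
z_β = 0.815

Power = Φ(z_β) = Φ(0.815) ≈ 0.792

Effect size d = 0.22 is small by Cohen's convention (0.2/0.5/0.8).

Threshold: power ≥ 0.80 is conventionally adequate.
Power ≈ 0.79 → the study is underpowered (power < 0.80).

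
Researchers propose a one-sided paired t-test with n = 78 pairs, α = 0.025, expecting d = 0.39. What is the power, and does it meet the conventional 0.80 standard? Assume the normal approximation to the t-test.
Power ≈ 0.93; the study is adequately powered (power ≥ 0.80)

Power calculation (paired t-test, normal approximation):
z_β = d · √n - z_α
z_β = 0.39 · √78 - 1.960
z_β = 0.39 · 8.832 - 1.960
z_β = 1.484

Power = Φ(z_β) = Φ(1.484) ≈ 0.931

Effect size d = 0.39 is small by Cohen's convention (0.2/0.5/0.8).

Threshold: power ≥ 0.80 is conventionally adequate.
Power ≈ 0.93 → the study is adequately powered (power ≥ 0.80).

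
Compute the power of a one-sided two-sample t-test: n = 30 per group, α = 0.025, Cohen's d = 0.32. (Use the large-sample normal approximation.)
Power ≈ 0.24

Power calculation (two-sample t-test, normal approximation):
z_β = d · √(n/2) - z_α
z_β = 0.32 · √(30/2) - 1.960
z_β = 0.32 · 3.873 - 1.960
z_β = -0.721

Power = Φ(z_β) = Φ(-0.721) ≈ 0.236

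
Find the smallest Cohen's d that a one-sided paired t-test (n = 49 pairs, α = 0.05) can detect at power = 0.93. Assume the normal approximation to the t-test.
d ≈ 0.45

Minimum detectable effect (paired t-test, normal approximation):
d = (z_α + z_β) / √n
d = (1.645 + 1.476) / √49
d = 3.121 / 7.000
d ≈ 0.45

By Cohen's convention (0.2 small / 0.5 medium / 0.8 large): small effect.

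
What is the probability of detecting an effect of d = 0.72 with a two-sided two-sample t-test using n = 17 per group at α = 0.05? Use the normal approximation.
Power ≈ 0.56

Power calculation (two-sample t-test, normal approximation):
z_β = d · √(n/2) - z_{α/2}
z_β = 0.72 · √(17/2) - 1.960
z_β = 0.72 · 2.915 - 1.960
z_β = 0.139

Power = Φ(z_β) = Φ(0.139) ≈ 0.555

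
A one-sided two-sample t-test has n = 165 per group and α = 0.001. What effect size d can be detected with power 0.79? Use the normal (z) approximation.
d ≈ 0.43

Minimum detectable effect (two-sample t-test, normal approximation):
d = (z_α + z_β) / √(n/2)
d = (3.090 + 0.806) / √(165/2)
d = 3.897 / 9.083
d ≈ 0.43

By Cohen's convention (0.2 small / 0.5 medium / 0.8 large): small effect.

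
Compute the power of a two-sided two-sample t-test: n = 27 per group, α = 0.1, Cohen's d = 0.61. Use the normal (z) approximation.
Power ≈ 0.72

Power calculation (two-sample t-test, normal approximation):
z_β = d · √(n/2) - z_{α/2}
z_β = 0.61 · √(27/2) - 1.645
z_β = 0.61 · 3.674 - 1.645
z_β = 0.596

Power = Φ(z_β) = Φ(0.596) ≈ 0.725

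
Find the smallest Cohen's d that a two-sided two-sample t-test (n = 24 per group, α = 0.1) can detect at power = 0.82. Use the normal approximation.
d ≈ 0.74

Minimum detectable effect (two-sample t-test, normal approximation):
d = (z_{α/2} + z_β) / √(n/2)
d = (1.645 + 0.915) / √(24/2)
d = 2.560 / 3.464
d ≈ 0.74

By Cohen's convention (0.2 small / 0.5 medium / 0.8 large): medium effect.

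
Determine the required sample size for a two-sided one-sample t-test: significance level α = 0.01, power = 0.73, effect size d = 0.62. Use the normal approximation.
n = 27

Sample size formula (one-sample t-test, normal approximation):
n = ((z_{α/2} + z_β) / d)²

z_{α/2} = 2.576 (for α = 0.01, two-sided)
z_β = 0.613 (for power = 0.73)
d = 0.62

n = ((2.576 + 0.613) / 0.62)²
n = (5.144)²
n ≈ 26.46
Round up to the next whole number: n = 27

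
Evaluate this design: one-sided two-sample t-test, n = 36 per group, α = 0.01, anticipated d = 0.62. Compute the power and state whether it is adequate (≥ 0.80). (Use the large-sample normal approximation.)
Power ≈ 0.62; the study is underpowered (power < 0.80)

Power calculation (two-sample t-test, normal approximation):
z_β = d · √(n/2) - z_α
z_β = 0.62 · √(36/2) - 2.326
z_β = 0.62 · 4.243 - 2.326
z_β = 0.304

Power = Φ(z_β) = Φ(0.304) ≈ 0.619

Effect size d = 0.62 is medium by Cohen's convention (0.2/0.5/0.8).

Threshold: power ≥ 0.80 is conventionally adequate.
Power ≈ 0.62 → the study is underpowered (power < 0.80).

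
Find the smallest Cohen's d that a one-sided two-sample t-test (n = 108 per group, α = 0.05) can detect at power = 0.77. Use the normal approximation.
d ≈ 0.32

Minimum detectable effect (two-sample t-test, normal approximation):
d = (z_α + z_β) / √(n/2)
d = (1.645 + 0.739) / √(108/2)
d = 2.384 / 7.348
d ≈ 0.32

By Cohen's convention (0.2 small / 0.5 medium / 0.8 large): small effect.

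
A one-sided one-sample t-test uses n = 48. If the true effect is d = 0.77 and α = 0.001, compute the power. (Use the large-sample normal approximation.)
Power ≈ 0.99

Power calculation (one-sample t-test, normal approximation):
z_β = d · √n - z_α
z_β = 0.77 · √48 - 3.090
z_β = 0.77 · 6.928 - 3.090
z_β = 2.244

Power = Φ(z_β) = Φ(2.244) ≈ 0.988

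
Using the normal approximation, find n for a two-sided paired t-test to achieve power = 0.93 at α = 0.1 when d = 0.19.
n = 270 pairs

Sample size formula (paired t-test, normal approximation):
n = ((z_{α/2} + z_β) / d)²

z_{α/2} = 1.645 (for α = 0.1, two-sided)
z_β = 1.476 (for power = 0.93)
d = 0.19

n = ((1.645 + 1.476) / 0.19)²
n = (16.426)²
n ≈ 269.81
Round up to the next whole number: n = 270 pairs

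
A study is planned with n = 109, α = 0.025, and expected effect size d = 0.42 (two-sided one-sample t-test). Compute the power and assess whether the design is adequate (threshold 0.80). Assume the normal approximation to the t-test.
Power ≈ 0.98; the study is adequately powered (power ≥ 0.80)

Power calculation (one-sample t-test, normal approximation):
z_β = d · √n - z_{α/2}
z_β = 0.42 · √109 - 2.241
z_β = 0.42 · 10.440 - 2.241
z_β = 2.144

Power = Φ(z_β) = Φ(2.144) ≈ 0.984

Effect size d = 0.42 is small by Cohen's convention (0.2/0.5/0.8).

Threshold: power ≥ 0.80 is conventionally adequate.
Power ≈ 0.98 → the study is adequately powered (power ≥ 0.80).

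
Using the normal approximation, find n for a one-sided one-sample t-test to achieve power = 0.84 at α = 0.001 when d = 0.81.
n = 26

Sample size formula (one-sample t-test, normal approximation):
n = ((z_α + z_β) / d)²

z_α = 3.090 (for α = 0.001, one-sided)
z_β = 0.994 (for power = 0.84)
d = 0.81

n = ((3.090 + 0.994) / 0.81)²
n = (5.042)²
n ≈ 25.42
Round up to the next whole number: n = 26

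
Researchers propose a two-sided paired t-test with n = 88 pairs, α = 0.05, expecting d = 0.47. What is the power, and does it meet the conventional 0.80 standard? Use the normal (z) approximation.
Power ≈ 0.99; the study is adequately powered (power ≥ 0.80)

Power calculation (paired t-test, normal approximation):
z_β = d · √n - z_{α/2}
z_β = 0.47 · √88 - 1.960
z_β = 0.47 · 9.381 - 1.960
z_β = 2.449

Power = Φ(z_β) = Φ(2.449) ≈ 0.993

Effect size d = 0.47 is small by Cohen's convention (0.2/0.5/0.8).

Threshold: power ≥ 0.80 is conventionally adequate.
Power ≈ 0.99 → the study is adequately powered (power ≥ 0.80).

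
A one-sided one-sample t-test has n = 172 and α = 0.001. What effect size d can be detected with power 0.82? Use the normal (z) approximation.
d ≈ 0.31

Minimum detectable effect (one-sample t-test, normal approximation):
d = (z_α + z_β) / √n
d = (3.090 + 0.915) / √172
d = 4.006 / 13.115
d ≈ 0.31

By Cohen's convention (0.2 small / 0.5 medium / 0.8 large): small effect.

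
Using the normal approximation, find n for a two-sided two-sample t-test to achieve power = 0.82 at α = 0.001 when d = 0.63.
n = 90 per group

Sample size formula (two-sample t-test, normal approximation):
n = 2 · ((z_{α/2} + z_β) / d)²

z_{α/2} = 3.291 (for α = 0.001, two-sided)
z_β = 0.915 (for power = 0.82)
d = 0.63

n = 2 · ((3.291 + 0.915) / 0.63)²
n = 2 · (6.676)²
n ≈ 89.14
Round up to the next whole number: n = 90 per group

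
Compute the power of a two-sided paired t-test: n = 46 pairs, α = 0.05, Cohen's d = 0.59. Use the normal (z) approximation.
Power ≈ 0.98

Power calculation (paired t-test, normal approximation):
z_β = d · √n - z_{α/2}
z_β = 0.59 · √46 - 1.960
z_β = 0.59 · 6.782 - 1.960
z_β = 2.042

Power = Φ(z_β) = Φ(2.042) ≈ 0.979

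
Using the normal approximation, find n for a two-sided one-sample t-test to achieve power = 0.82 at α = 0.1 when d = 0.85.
n = 10

Sample size formula (one-sample t-test, normal approximation):
n = ((z_{α/2} + z_β) / d)²

z_{α/2} = 1.645 (for α = 0.1, two-sided)
z_β = 0.915 (for power = 0.82)
d = 0.85

n = ((1.645 + 0.915) / 0.85)²
n = (3.012)²
n ≈ 9.07
Round up to the next whole number: n = 10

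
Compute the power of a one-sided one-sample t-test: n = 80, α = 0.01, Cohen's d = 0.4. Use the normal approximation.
Power ≈ 0.89

Power calculation (one-sample t-test, normal approximation):
z_β = d · √n - z_α
z_β = 0.4 · √80 - 2.326
z_β = 0.4 · 8.944 - 2.326
z_β = 1.251

Power = Φ(z_β) = Φ(1.251) ≈ 0.895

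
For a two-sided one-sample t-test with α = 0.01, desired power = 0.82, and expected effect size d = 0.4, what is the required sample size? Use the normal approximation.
n = 77

Sample size formula (one-sample t-test, normal approximation):
n = ((z_{α/2} + z_β) / d)²

z_{α/2} = 2.576 (for α = 0.01, two-sided)
z_β = 0.915 (for power = 0.82)
d = 0.4

n = ((2.576 + 0.915) / 0.4)²
n = (8.728)²
n ≈ 76.18
Round up to the next whole number: n = 77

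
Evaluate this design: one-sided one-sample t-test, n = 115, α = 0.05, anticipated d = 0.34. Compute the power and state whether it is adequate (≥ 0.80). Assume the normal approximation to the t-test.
Power ≈ 0.98; the study is adequately powered (power ≥ 0.80)

Power calculation (one-sample t-test, normal approximation):
z_β = d · √n - z_α
z_β = 0.34 · √115 - 1.645
z_β = 0.34 · 10.724 - 1.645
z_β = 2.001

Power = Φ(z_β) = Φ(2.001) ≈ 0.977

Effect size d = 0.34 is small by Cohen's convention (0.2/0.5/0.8).

Threshold: power ≥ 0.80 is conventionally adequate.
Power ≈ 0.98 → the study is adequately powered (power ≥ 0.80).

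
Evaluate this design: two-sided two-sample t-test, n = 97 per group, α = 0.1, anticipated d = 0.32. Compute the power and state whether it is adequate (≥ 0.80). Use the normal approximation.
Power ≈ 0.72; the study is underpowered (power < 0.80)

Power calculation (two-sample t-test, normal approximation):
z_β = d · √(n/2) - z_{α/2}
z_β = 0.32 · √(97/2) - 1.645
z_β = 0.32 · 6.964 - 1.645
z_β = 0.584

Power = Φ(z_β) = Φ(0.584) ≈ 0.720

Effect size d = 0.32 is small by Cohen's convention (0.2/0.5/0.8).

Threshold: power ≥ 0.80 is conventionally adequate.
Power ≈ 0.72 → the study is underpowered (power < 0.80).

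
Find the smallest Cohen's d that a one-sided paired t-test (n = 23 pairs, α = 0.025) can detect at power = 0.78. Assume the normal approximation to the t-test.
d ≈ 0.57

Minimum detectable effect (paired t-test, normal approximation):
d = (z_α + z_β) / √n
d = (1.960 + 0.772) / √23
d = 2.732 / 4.796
d ≈ 0.57

By Cohen's convention (0.2 small / 0.5 medium / 0.8 large): medium effect.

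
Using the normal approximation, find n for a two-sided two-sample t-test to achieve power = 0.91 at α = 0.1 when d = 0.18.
n = 551 per group

Sample size formula (two-sample t-test, normal approximation):
n = 2 · ((z_{α/2} + z_β) / d)²

z_{α/2} = 1.645 (for α = 0.1, two-sided)
z_β = 1.341 (for power = 0.91)
d = 0.18

n = 2 · ((1.645 + 1.341) / 0.18)²
n = 2 · (16.589)²
n ≈ 550.39
Round up to the next whole number: n = 551 per group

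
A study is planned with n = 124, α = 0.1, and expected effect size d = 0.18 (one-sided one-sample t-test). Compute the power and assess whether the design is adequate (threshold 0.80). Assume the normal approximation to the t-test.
Power ≈ 0.77; the study is underpowered (power < 0.80)

Power calculation (one-sample t-test, normal approximation):
z_β = d · √n - z_α
z_β = 0.18 · √124 - 1.282
z_β = 0.18 · 11.136 - 1.282
z_β = 0.723

Power = Φ(z_β) = Φ(0.723) ≈ 0.765

Effect size d = 0.18 is very small by Cohen's convention (0.2/0.5/0.8).

Threshold: power ≥ 0.80 is conventionally adequate.
Power ≈ 0.77 → the study is underpowered (power < 0.80).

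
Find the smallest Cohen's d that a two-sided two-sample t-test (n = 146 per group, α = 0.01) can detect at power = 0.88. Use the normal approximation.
d ≈ 0.44

Minimum detectable effect (two-sample t-test, normal approximation):
d = (z_{α/2} + z_β) / √(n/2)
d = (2.576 + 1.175) / √(146/2)
d = 3.751 / 8.544
d ≈ 0.44

By Cohen's convention (0.2 small / 0.5 medium / 0.8 large): small effect.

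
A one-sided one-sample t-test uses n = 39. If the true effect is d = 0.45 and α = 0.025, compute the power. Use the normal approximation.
Power ≈ 0.80

Power calculation (one-sample t-test, normal approximation):
z_β = d · √n - z_α
z_β = 0.45 · √39 - 1.960
z_β = 0.45 · 6.245 - 1.960
z_β = 0.850

Power = Φ(z_β) = Φ(0.850) ≈ 0.802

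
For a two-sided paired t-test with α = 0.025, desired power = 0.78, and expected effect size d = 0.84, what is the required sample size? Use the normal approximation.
n = 13 pairs

Sample size formula (paired t-test, normal approximation):
n = ((z_{α/2} + z_β) / d)²

z_{α/2} = 2.241 (for α = 0.025, two-sided)
z_β = 0.772 (for power = 0.78)
d = 0.84

n = ((2.241 + 0.772) / 0.84)²
n = (3.587)²
n ≈ 12.87
Round up to the next whole number: n = 13 pairs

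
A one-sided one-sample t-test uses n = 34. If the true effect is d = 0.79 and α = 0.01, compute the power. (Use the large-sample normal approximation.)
Power ≈ 0.99

Power calculation (one-sample t-test, normal approximation):
z_β = d · √n - z_α
z_β = 0.79 · √34 - 2.326
z_β = 0.79 · 5.831 - 2.326
z_β = 2.280

Power = Φ(z_β) = Φ(2.280) ≈ 0.989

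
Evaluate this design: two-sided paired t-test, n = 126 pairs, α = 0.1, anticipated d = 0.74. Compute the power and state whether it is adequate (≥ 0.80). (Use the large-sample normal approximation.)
Power ≈ 1.00; the study is adequately powered (power ≥ 0.80)

Power calculation (paired t-test, normal approximation):
z_β = d · √n - z_{α/2}
z_β = 0.74 · √126 - 1.645
z_β = 0.74 · 11.225 - 1.645
z_β = 6.662

Power = Φ(z_β) = Φ(6.662) ≈ 1.000

Effect size d = 0.74 is medium by Cohen's convention (0.2/0.5/0.8).

Threshold: power ≥ 0.80 is conventionally adequate.
Power ≈ 1.00 → the study is adequately powered (power ≥ 0.80).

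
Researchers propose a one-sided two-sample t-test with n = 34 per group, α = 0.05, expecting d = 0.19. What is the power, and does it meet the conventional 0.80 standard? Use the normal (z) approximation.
Power ≈ 0.19; the study is underpowered (power < 0.80)

Power calculation (two-sample t-test, normal approximation):
z_β = d · √(n/2) - z_α
z_β = 0.19 · √(34/2) - 1.645
z_β = 0.19 · 4.123 - 1.645
z_β = -0.861

Power = Φ(z_β) = Φ(-0.861) ≈ 0.194

Effect size d = 0.19 is very small by Cohen's convention (0.2/0.5/0.8).

Threshold: power ≥ 0.80 is conventionally adequate.
Power ≈ 0.19 → the study is underpowered (power < 0.80).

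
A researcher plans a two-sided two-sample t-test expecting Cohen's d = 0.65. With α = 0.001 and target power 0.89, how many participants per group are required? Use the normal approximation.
n = 97 per group

Sample size formula (two-sample t-test, normal approximation):
n = 2 · ((z_{α/2} + z_β) / d)²

z_{α/2} = 3.291 (for α = 0.001, two-sided)
z_β = 1.227 (for power = 0.89)
d = 0.65

n = 2 · ((3.291 + 1.227) / 0.65)²
n = 2 · (6.951)²
n ≈ 96.63
Round up to the next whole number: n = 97 per group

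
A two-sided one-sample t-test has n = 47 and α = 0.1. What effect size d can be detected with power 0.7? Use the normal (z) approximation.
d ≈ 0.32

Minimum detectable effect (one-sample t-test, normal approximation):
d = (z_{α/2} + z_β) / √n
d = (1.645 + 0.524) / √47
d = 2.169 / 6.856
d ≈ 0.32

By Cohen's convention (0.2 small / 0.5 medium / 0.8 large): small effect.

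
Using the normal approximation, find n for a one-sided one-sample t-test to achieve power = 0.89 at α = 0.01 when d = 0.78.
n = 21

Sample size formula (one-sample t-test, normal approximation):
n = ((z_α + z_β) / d)²

z_α = 2.326 (for α = 0.01, one-sided)
z_β = 1.227 (for power = 0.89)
d = 0.78

n = ((2.326 + 1.227) / 0.78)²
n = (4.555)²
n ≈ 20.75
Round up to the next whole number: n = 21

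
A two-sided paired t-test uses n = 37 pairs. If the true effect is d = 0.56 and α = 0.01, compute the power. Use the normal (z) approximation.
Power ≈ 0.80

Power calculation (paired t-test, normal approximation):
z_β = d · √n - z_{α/2}
z_β = 0.56 · √37 - 2.576
z_β = 0.56 · 6.083 - 2.576
z_β = 0.831

Power = Φ(z_β) = Φ(0.831) ≈ 0.797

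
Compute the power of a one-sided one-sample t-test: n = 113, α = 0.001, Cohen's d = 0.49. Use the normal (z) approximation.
Power ≈ 0.98

Power calculation (one-sample t-test, normal approximation):
z_β = d · √n - z_α
z_β = 0.49 · √113 - 3.090
z_β = 0.49 · 10.630 - 3.090
z_β = 2.119

Power = Φ(z_β) = Φ(2.119) ≈ 0.983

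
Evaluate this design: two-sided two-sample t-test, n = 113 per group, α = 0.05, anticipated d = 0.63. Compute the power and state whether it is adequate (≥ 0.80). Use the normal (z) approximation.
Power ≈ 1.00; the study is adequately powered (power ≥ 0.80)

Power calculation (two-sample t-test, normal approximation):
z_β = d · √(n/2) - z_{α/2}
z_β = 0.63 · √(113/2) - 1.960
z_β = 0.63 · 7.517 - 1.960
z_β = 2.776

Power = Φ(z_β) = Φ(2.776) ≈ 0.997

Effect size d = 0.63 is medium by Cohen's convention (0.2/0.5/0.8).

Threshold: power ≥ 0.80 is conventionally adequate.
Power ≈ 1.00 → the study is adequately powered (power ≥ 0.80).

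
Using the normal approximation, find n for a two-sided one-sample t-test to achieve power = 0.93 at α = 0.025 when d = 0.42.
n = 79

Sample size formula (one-sample t-test, normal approximation):
n = ((z_{α/2} + z_β) / d)²

z_{α/2} = 2.241 (for α = 0.025, two-sided)
z_β = 1.476 (for power = 0.93)
d = 0.42

n = ((2.241 + 1.476) / 0.42)²
n = (8.850)²
n ≈ 78.32
Round up to the next whole number: n = 79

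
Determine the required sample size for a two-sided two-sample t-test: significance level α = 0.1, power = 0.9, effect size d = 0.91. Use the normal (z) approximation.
n = 21 per group

Sample size formula (two-sample t-test, normal approximation):
n = 2 · ((z_{α/2} + z_β) / d)²

z_{α/2} = 1.645 (for α = 0.1, two-sided)
z_β = 1.282 (for power = 0.9)
d = 0.91

n = 2 · ((1.645 + 1.282) / 0.91)²
n = 2 · (3.216)²
n ≈ 20.69
Round up to the next whole number: n = 21 per group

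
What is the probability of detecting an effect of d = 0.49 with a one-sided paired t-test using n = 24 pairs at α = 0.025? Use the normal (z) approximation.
Power ≈ 0.67

Power calculation (paired t-test, normal approximation):
z_β = d · √n - z_α
z_β = 0.49 · √24 - 1.960
z_β = 0.49 · 4.899 - 1.960
z_β = 0.441

Power = Φ(z_β) = Φ(0.441) ≈ 0.670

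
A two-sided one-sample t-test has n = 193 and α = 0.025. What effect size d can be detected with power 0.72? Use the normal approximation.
d ≈ 0.20

Minimum detectable effect (one-sample t-test, normal approximation):
d = (z_{α/2} + z_β) / √n
d = (2.241 + 0.583) / √193
d = 2.824 / 13.892
d ≈ 0.20

By Cohen's convention (0.2 small / 0.5 medium / 0.8 large): small effect.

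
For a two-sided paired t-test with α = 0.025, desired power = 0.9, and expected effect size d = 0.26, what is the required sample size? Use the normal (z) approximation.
n = 184 pairs

Sample size formula (paired t-test, normal approximation):
n = ((z_{α/2} + z_β) / d)²

z_{α/2} = 2.241 (for α = 0.025, two-sided)
z_β = 1.282 (for power = 0.9)
d = 0.26

n = ((2.241 + 1.282) / 0.26)²
n = (13.550)²
n ≈ 183.60
Round up to the next whole number: n = 184 pairs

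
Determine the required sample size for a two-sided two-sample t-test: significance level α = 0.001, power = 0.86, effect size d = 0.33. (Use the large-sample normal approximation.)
n = 351 per group

Sample size formula (two-sample t-test, normal approximation):
n = 2 · ((z_{α/2} + z_β) / d)²

z_{α/2} = 3.291 (for α = 0.001, two-sided)
z_β = 1.080 (for power = 0.86)
d = 0.33

n = 2 · ((3.291 + 1.080) / 0.33)²
n = 2 · (13.245)²
n ≈ 350.86
Round up to the next whole number: n = 351 per group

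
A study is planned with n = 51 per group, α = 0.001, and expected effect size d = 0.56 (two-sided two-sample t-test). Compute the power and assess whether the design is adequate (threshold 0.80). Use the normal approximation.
Power ≈ 0.32; the study is underpowered (power < 0.80)

Power calculation (two-sample t-test, normal approximation):
z_β = d · √(n/2) - z_{α/2}
z_β = 0.56 · √(51/2) - 3.291
z_β = 0.56 · 5.050 - 3.291
z_β = -0.463

Power = Φ(z_β) = Φ(-0.463) ≈ 0.322

Effect size d = 0.56 is medium by Cohen's convention (0.2/0.5/0.8).

Threshold: power ≥ 0.80 is conventionally adequate.
Power ≈ 0.32 → the study is underpowered (power < 0.80).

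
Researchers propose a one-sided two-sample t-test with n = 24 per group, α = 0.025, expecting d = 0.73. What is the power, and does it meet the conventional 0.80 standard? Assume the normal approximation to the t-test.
Power ≈ 0.72; the study is underpowered (power < 0.80)

Power calculation (two-sample t-test, normal approximation):
z_β = d · √(n/2) - z_α
z_β = 0.73 · √(24/2) - 1.960
z_β = 0.73 · 3.464 - 1.960
z_β = 0.569

Power = Φ(z_β) = Φ(0.569) ≈ 0.715

Effect size d = 0.73 is medium by Cohen's convention (0.2/0.5/0.8).

Threshold: power ≥ 0.80 is conventionally adequate.
Power ≈ 0.72 → the study is underpowered (power < 0.80).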